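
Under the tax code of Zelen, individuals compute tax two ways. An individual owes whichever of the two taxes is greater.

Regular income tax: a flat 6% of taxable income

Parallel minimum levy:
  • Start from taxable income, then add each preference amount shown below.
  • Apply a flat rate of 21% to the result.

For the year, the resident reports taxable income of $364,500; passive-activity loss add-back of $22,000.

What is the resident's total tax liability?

$81,165

Regular income tax:
  $364,500 × 6% = $21,870

Parallel minimum levy:
  Adjusted income: $364,500 + $22,000 = $386,500
  $386,500 × 21% = $81,165

$81,165 > $21,870, so the parallel minimum levy is the binding amount.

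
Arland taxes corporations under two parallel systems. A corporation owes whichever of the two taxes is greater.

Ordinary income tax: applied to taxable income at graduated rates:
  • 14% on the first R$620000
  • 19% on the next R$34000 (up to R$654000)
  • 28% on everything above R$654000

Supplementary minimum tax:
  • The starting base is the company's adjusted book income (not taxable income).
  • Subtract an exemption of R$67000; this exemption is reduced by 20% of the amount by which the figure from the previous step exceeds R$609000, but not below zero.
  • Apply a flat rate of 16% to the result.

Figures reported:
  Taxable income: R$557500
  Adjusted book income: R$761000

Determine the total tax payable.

R$115904

Supplementary minimum tax:
  Base (adjusted book income): R$761000
  Exemption: R$67000 − 20% × (R$761000 − R$609000) = R$67000 − R$30400 = R$36600
  Base: R$761000 − R$36600 = R$724400
  R$724400 × 16% = R$115904

Ordinary income tax:
  R$557500 × 14% = R$78050

R$115904 > R$78050, so the supplementary minimum tax is the binding amount.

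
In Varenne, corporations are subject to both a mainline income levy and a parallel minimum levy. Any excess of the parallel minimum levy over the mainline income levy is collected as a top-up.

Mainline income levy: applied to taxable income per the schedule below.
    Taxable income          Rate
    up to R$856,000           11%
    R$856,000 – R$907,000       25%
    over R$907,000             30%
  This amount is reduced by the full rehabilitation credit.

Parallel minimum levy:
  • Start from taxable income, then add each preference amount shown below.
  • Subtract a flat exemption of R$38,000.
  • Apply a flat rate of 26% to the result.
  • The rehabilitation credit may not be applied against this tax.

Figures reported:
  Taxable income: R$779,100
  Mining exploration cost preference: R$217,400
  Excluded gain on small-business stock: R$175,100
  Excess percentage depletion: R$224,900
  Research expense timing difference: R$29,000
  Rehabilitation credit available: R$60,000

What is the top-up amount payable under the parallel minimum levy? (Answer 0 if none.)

Parallel minimum levy:
  Adjusted income: R$779,100 + R$217,400 + R$175,100 + R$224,900 + R$29,000 = R$1,425,500
  Less exemption R$38,000 → base R$1,387,500
  R$1,387,500 × 26% = R$360,750

Mainline income levy:
  R$779,100 × 11% = R$85,701
  Less rehabilitation credit R$60,000 → R$25,701

Excess of parallel minimum levy over mainline income levy: R$360,750 − R$25,701 = R$335,049.

R$335,049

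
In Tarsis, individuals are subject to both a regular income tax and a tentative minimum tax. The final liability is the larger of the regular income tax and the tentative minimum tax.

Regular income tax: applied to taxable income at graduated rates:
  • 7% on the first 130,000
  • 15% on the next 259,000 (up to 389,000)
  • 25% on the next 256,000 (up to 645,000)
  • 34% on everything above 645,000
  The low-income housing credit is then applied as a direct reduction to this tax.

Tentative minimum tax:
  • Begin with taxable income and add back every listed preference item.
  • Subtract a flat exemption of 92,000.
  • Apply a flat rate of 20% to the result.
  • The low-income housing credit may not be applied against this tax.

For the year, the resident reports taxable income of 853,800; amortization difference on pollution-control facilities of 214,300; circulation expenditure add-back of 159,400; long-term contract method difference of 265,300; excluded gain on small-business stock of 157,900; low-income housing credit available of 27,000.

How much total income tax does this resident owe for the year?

311,740

Regular income tax:
  130,000 × 7% = 9,100
  259,000 × 15% = 38,850
  256,000 × 25% = 64,000
  208,800 × 34% = 70,992
  → 182,942
  Less low-income housing credit 27,000 → 155,942

Tentative minimum tax:
  Adjusted income: 853,800 + 214,300 + 159,400 + 265,300 + 157,900 = 1,650,700
  Less exemption 92,000 → base 1,558,700
  1,558,700 × 20% = 311,740

311,740 > 155,942, so the tentative minimum tax is the binding amount.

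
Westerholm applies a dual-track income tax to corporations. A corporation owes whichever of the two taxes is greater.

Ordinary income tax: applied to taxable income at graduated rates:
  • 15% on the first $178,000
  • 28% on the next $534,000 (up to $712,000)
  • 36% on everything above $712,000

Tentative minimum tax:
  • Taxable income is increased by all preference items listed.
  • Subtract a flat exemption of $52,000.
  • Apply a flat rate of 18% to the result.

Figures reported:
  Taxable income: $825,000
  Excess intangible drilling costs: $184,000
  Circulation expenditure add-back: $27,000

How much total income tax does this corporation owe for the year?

Ordinary income tax:
  $178,000 × 15% = $26,700
  $534,000 × 28% = $149,520
  $113,000 × 36% = $40,680
  → $216,900

Tentative minimum tax:
  Adjusted income: $825,000 + $184,000 + $27,000 = $1,036,000
  Less exemption $52,000 → base $984,000
  $984,000 × 18% = $177,120

$216,900 > $177,120, so the ordinary income tax governs.

$216,900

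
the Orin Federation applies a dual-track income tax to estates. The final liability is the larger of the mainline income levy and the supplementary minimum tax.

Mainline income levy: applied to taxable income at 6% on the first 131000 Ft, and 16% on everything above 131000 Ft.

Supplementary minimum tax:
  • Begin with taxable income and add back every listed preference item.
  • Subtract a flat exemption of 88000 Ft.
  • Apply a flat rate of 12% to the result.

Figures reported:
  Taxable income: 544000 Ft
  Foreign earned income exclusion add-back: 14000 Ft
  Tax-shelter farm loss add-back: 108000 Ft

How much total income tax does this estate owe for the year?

Supplementary minimum tax:
  Adjusted income: 544000 Ft + 14000 Ft + 108000 Ft = 666000 Ft
  Less exemption 88000 Ft → base 578000 Ft
  578000 Ft × 12% = 69360 Ft

Mainline income levy:
  131000 Ft × 6% = 7860 Ft
  413000 Ft × 16% = 66080 Ft
  → 73940 Ft

73940 Ft > 69360 Ft, so the mainline income levy governs.

73940 Ft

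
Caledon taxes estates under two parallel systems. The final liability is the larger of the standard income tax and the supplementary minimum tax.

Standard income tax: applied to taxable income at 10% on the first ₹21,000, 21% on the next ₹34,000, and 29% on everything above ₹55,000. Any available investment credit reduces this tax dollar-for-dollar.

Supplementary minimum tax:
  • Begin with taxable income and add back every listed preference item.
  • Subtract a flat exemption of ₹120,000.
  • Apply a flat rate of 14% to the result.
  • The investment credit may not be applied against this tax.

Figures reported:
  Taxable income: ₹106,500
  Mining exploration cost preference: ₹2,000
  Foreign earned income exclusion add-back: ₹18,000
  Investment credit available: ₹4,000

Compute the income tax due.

₹20,175

Supplementary minimum tax:
  Adjusted income: ₹106,500 + ₹2,000 + ₹18,000 = ₹126,500
  Less exemption ₹120,000 → base ₹6,500
  ₹6,500 × 14% = ₹910

Standard income tax:
  ₹21,000 × 10% = ₹2,100
  ₹34,000 × 21% = ₹7,140
  ₹51,500 × 29% = ₹14,935
  → ₹24,175
  Less investment credit ₹4,000 → ₹20,175

₹20,175 > ₹910, so the standard income tax governs.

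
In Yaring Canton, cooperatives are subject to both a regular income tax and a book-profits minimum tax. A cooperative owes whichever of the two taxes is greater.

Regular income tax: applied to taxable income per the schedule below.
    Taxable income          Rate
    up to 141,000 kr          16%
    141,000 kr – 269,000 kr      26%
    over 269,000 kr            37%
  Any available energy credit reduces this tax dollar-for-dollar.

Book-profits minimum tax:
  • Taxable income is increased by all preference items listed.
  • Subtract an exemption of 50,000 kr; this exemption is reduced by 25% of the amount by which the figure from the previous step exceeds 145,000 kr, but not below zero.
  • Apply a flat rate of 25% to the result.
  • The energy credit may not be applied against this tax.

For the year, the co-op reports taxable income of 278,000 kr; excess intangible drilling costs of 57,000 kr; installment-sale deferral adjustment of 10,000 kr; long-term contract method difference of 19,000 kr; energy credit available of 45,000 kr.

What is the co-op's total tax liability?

Regular income tax:
  141,000 kr × 16% = 22,560 kr
  128,000 kr × 26% = 33,280 kr
  9,000 kr × 37% = 3,330 kr
  → 59,170 kr
  Less energy credit 45,000 kr → 14,170 kr

Book-profits minimum tax:
  Adjusted income: 278,000 kr + 57,000 kr + 10,000 kr + 19,000 kr = 364,000 kr
  Exemption: 25% × (364,000 kr − 145,000 kr) = 54,750 kr ≥ 50,000 kr, so the exemption is fully phased out
  Base: 364,000 kr − 0 kr = 364,000 kr
  364,000 kr × 25% = 91,000 kr

91,000 kr > 14,170 kr, so the book-profits minimum tax is the binding amount.

91,000 kr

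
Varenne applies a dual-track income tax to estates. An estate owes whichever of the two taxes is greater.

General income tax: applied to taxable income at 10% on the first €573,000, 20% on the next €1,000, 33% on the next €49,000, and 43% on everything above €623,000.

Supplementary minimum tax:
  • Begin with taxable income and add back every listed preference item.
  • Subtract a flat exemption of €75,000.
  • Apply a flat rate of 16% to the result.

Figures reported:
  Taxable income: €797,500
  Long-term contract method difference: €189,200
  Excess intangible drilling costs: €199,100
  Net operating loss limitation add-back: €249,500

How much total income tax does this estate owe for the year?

€217,648

Supplementary minimum tax:
  Adjusted income: €797,500 + €189,200 + €199,100 + €249,500 = €1,435,300
  Less exemption €75,000 → base €1,360,300
  €1,360,300 × 16% = €217,648

General income tax:
  €573,000 × 10% = €57,300
  €1,000 × 20% = €200
  €49,000 × 33% = €16,170
  €174,500 × 43% = €75,035
  → €148,705

€217,648 > €148,705, so the supplementary minimum tax is the binding amount.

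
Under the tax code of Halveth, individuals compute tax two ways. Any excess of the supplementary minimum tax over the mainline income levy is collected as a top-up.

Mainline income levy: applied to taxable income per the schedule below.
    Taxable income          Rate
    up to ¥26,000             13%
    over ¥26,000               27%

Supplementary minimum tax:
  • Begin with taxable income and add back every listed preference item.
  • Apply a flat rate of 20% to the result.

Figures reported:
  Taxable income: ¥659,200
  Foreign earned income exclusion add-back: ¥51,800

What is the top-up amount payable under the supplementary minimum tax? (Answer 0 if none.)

Mainline income levy:
  ¥26,000 × 13% = ¥3,380
  ¥633,200 × 27% = ¥170,964
  → ¥174,344

Supplementary minimum tax:
  Adjusted income: ¥659,200 + ¥51,800 = ¥711,000
  ¥711,000 × 20% = ¥142,200

¥142,200 ≤ ¥174,344, so no add-on is due.

¥0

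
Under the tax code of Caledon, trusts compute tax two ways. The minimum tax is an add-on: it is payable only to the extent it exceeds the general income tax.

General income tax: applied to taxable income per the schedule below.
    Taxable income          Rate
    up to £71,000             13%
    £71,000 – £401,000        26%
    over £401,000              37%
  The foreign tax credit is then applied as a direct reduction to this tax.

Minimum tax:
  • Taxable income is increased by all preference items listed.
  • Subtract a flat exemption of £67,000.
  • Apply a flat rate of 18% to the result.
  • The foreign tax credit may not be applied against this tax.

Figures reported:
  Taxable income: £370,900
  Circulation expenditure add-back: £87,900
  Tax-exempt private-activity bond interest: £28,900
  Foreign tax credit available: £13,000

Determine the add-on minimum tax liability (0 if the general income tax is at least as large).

Minimum tax:
  Adjusted income: £370,900 + £87,900 + £28,900 = £487,700
  Less exemption £67,000 → base £420,700
  £420,700 × 18% = £75,726

General income tax:
  £71,000 × 13% = £9,230
  £299,900 × 26% = £77,974
  → £87,204
  Less foreign tax credit £13,000 → £74,204

Excess of minimum tax over general income tax: £75,726 − £74,204 = £1,522.

£1,522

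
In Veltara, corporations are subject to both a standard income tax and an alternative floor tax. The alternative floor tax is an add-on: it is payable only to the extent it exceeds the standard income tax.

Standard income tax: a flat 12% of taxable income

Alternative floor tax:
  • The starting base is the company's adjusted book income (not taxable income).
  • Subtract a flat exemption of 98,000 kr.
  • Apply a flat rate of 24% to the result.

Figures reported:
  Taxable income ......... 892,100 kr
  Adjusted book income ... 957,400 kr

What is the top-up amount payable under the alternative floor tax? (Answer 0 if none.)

Standard income tax:
  892,100 kr × 12% = 107,052 kr

Alternative floor tax:
  Base (adjusted book income): 957,400 kr
  Less exemption 98,000 kr → base 859,400 kr
  859,400 kr × 24% = 206,256 kr

Excess of alternative floor tax over standard income tax: 206,256 kr − 107,052 kr = 99,204 kr.

99,204 kr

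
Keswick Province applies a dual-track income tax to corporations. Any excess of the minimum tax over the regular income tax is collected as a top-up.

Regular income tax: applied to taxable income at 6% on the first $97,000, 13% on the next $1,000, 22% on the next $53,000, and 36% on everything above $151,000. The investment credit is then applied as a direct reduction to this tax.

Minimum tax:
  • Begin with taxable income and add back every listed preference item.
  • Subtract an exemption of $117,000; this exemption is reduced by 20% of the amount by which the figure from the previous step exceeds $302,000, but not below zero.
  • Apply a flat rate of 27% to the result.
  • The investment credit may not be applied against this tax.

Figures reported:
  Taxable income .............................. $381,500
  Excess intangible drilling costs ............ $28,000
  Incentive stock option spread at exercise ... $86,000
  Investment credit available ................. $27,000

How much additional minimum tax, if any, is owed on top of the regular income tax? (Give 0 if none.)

$39,054

Minimum tax:
  Adjusted income: $381,500 + $28,000 + $86,000 = $495,500
  Exemption: $117,000 − 20% × ($495,500 − $302,000) = $117,000 − $38,700 = $78,300
  Base: $495,500 − $78,300 = $417,200
  $417,200 × 27% = $112,644

Regular income tax:
  $97,000 × 6% = $5,820
  $1,000 × 13% = $130
  $53,000 × 22% = $11,660
  $230,500 × 36% = $82,980
  → $100,590
  Less investment credit $27,000 → $73,590

Excess of minimum tax over regular income tax: $112,644 − $73,590 = $39,054.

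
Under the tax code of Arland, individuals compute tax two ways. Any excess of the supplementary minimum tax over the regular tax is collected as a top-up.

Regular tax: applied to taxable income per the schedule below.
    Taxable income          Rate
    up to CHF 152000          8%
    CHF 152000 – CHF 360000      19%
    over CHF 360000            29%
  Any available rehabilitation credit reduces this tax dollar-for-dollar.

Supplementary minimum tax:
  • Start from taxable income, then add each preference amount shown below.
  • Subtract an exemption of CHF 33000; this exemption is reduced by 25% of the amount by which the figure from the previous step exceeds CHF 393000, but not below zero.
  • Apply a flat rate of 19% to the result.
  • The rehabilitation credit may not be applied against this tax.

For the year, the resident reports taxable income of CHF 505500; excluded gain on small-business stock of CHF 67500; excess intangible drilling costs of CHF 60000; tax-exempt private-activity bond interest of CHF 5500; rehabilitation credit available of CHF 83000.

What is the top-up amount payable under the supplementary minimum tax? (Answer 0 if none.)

Regular tax:
  CHF 152000 × 8% = CHF 12160
  CHF 208000 × 19% = CHF 39520
  CHF 145500 × 29% = CHF 42195
  → CHF 93875
  Less rehabilitation credit CHF 83000 → CHF 10875

Supplementary minimum tax:
  Adjusted income: CHF 505500 + CHF 67500 + CHF 60000 + CHF 5500 = CHF 638500
  Exemption: 25% × (CHF 638500 − CHF 393000) = CHF 61375 ≥ CHF 33000, so the exemption is fully phased out
  Base: CHF 638500 − CHF 0 = CHF 638500
  CHF 638500 × 19% = CHF 121315

Excess of supplementary minimum tax over regular tax: CHF 121315 − CHF 10875 = CHF 110440.

CHF 110440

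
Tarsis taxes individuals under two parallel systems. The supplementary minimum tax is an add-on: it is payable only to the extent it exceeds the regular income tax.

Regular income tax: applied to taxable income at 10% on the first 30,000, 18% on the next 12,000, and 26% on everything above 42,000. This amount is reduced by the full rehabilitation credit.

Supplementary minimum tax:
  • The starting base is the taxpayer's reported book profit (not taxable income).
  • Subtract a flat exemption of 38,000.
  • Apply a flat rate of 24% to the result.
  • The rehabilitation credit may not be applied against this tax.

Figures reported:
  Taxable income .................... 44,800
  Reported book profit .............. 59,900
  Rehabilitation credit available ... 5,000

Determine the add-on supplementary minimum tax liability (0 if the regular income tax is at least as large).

Regular income tax:
  30,000 × 10% = 3,000
  12,000 × 18% = 2,160
  2,800 × 26% = 728
  → 5,888
  Less rehabilitation credit 5,000 → 888

Supplementary minimum tax:
  Base (reported book profit): 59,900
  Less exemption 38,000 → base 21,900
  21,900 × 24% = 5,256

Excess of supplementary minimum tax over regular income tax: 5,256 − 888 = 4,368.

4,368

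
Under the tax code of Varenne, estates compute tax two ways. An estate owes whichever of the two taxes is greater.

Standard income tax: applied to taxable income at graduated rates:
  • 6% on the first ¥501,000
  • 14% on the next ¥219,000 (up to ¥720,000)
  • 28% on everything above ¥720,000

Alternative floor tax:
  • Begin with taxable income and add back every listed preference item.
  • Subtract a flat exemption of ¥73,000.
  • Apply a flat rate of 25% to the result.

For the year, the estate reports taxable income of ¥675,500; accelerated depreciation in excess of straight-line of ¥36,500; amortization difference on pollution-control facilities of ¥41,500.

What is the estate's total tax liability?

¥170,125

Standard income tax:
  ¥501,000 × 6% = ¥30,060
  ¥174,500 × 14% = ¥24,430
  → ¥54,490

Alternative floor tax:
  Adjusted income: ¥675,500 + ¥36,500 + ¥41,500 = ¥753,500
  Less exemption ¥73,000 → base ¥680,500
  ¥680,500 × 25% = ¥170,125

¥170,125 > ¥54,490, so the alternative floor tax is the binding amount.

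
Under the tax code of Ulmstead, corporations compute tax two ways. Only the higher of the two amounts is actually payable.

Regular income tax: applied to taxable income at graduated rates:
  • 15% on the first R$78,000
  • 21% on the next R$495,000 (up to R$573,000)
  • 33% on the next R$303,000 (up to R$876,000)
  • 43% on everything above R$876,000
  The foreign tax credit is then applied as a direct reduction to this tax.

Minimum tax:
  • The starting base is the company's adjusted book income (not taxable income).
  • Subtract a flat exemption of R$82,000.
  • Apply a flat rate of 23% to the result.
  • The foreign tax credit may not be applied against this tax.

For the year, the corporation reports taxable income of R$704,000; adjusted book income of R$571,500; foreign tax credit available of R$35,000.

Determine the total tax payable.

R$123,880

Minimum tax:
  Base (adjusted book income): R$571,500
  Less exemption R$82,000 → base R$489,500
  R$489,500 × 23% = R$112,585

Regular income tax:
  R$78,000 × 15% = R$11,700
  R$495,000 × 21% = R$103,950
  R$131,000 × 33% = R$43,230
  → R$158,880
  Less foreign tax credit R$35,000 → R$123,880

R$123,880 > R$112,585, so the regular income tax governs.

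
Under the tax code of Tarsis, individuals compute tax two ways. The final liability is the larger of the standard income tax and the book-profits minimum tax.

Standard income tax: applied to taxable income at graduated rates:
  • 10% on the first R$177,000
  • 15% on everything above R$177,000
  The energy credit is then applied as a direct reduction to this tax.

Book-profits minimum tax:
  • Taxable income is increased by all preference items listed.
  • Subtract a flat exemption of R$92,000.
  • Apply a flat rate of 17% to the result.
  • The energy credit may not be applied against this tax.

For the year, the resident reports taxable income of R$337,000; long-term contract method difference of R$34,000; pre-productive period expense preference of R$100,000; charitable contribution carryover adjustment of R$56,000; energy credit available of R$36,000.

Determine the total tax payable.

R$73,950

Standard income tax:
  R$177,000 × 10% = R$17,700
  R$160,000 × 15% = R$24,000
  → R$41,700
  Less energy credit R$36,000 → R$5,700

Book-profits minimum tax:
  Adjusted income: R$337,000 + R$34,000 + R$100,000 + R$56,000 = R$527,000
  Less exemption R$92,000 → base R$435,000
  R$435,000 × 17% = R$73,950

R$73,950 > R$5,700, so the book-profits minimum tax is the binding amount.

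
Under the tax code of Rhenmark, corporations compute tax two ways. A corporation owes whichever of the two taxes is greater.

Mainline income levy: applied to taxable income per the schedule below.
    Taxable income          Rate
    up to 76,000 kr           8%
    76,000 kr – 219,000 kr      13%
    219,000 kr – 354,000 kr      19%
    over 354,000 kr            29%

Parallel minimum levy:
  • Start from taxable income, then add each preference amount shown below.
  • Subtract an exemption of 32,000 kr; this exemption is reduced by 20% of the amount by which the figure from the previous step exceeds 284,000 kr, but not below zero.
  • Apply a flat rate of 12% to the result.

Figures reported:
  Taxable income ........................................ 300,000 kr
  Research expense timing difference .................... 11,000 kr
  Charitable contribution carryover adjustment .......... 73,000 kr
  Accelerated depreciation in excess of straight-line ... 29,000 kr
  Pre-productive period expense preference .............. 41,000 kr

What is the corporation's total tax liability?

Parallel minimum levy:
  Adjusted income: 300,000 kr + 11,000 kr + 73,000 kr + 29,000 kr + 41,000 kr = 454,000 kr
  Exemption: 20% × (454,000 kr − 284,000 kr) = 34,000 kr ≥ 32,000 kr, so the exemption is fully phased out
  Base: 454,000 kr − 0 kr = 454,000 kr
  454,000 kr × 12% = 54,480 kr

Mainline income levy:
  76,000 kr × 8% = 6,080 kr
  143,000 kr × 13% = 18,590 kr
  81,000 kr × 19% = 15,390 kr
  → 40,060 kr

54,480 kr > 40,060 kr, so the parallel minimum levy is the binding amount.

54,480 kr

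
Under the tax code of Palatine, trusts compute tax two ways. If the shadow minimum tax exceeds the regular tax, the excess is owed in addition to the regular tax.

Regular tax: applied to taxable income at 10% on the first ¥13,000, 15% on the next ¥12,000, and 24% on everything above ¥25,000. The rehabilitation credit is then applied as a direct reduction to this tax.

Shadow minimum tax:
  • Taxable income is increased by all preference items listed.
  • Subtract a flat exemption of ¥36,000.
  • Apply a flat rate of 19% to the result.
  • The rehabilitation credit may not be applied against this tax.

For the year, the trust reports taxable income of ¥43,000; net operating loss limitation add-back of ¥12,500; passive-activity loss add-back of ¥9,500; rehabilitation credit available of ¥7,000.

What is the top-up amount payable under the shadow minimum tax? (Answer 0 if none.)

¥5,090

Regular tax:
  ¥13,000 × 10% = ¥1,300
  ¥12,000 × 15% = ¥1,800
  ¥18,000 × 24% = ¥4,320
  → ¥7,420
  Less rehabilitation credit ¥7,000 → ¥420

Shadow minimum tax:
  Adjusted income: ¥43,000 + ¥12,500 + ¥9,500 = ¥65,000
  Less exemption ¥36,000 → base ¥29,000
  ¥29,000 × 19% = ¥5,510

Excess of shadow minimum tax over regular tax: ¥5,510 − ¥420 = ¥5,090.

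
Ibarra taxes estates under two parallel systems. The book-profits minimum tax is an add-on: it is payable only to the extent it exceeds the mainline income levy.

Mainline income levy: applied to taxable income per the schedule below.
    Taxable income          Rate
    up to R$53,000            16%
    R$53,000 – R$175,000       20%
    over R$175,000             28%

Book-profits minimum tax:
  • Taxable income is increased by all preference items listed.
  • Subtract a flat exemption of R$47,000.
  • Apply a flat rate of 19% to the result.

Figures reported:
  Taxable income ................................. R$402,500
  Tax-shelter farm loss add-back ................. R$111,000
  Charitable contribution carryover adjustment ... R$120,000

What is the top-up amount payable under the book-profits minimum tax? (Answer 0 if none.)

Book-profits minimum tax:
  Adjusted income: R$402,500 + R$111,000 + R$120,000 = R$633,500
  Less exemption R$47,000 → base R$586,500
  R$586,500 × 19% = R$111,435

Mainline income levy:
  R$53,000 × 16% = R$8,480
  R$122,000 × 20% = R$24,400
  R$227,500 × 28% = R$63,700
  → R$96,580

Excess of book-profits minimum tax over mainline income levy: R$111,435 − R$96,580 = R$14,855.

R$14,855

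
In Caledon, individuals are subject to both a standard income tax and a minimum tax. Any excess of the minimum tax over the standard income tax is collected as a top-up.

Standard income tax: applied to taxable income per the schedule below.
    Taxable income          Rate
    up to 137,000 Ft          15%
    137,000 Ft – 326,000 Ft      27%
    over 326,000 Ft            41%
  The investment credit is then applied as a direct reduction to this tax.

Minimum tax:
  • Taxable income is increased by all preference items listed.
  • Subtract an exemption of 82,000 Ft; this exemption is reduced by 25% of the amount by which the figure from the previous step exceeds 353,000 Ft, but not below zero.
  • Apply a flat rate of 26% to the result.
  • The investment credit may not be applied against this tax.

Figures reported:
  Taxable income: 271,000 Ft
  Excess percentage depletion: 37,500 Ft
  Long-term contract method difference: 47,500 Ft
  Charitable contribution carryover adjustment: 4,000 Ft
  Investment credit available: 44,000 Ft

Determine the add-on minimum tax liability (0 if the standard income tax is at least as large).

Minimum tax:
  Adjusted income: 271,000 Ft + 37,500 Ft + 47,500 Ft + 4,000 Ft = 360,000 Ft
  Exemption: 82,000 Ft − 25% × (360,000 Ft − 353,000 Ft) = 82,000 Ft − 1,750 Ft = 80,250 Ft
  Base: 360,000 Ft − 80,250 Ft = 279,750 Ft
  279,750 Ft × 26% = 72,735 Ft

Standard income tax:
  137,000 Ft × 15% = 20,550 Ft
  134,000 Ft × 27% = 36,180 Ft
  → 56,730 Ft
  Less investment credit 44,000 Ft → 12,730 Ft

Excess of minimum tax over standard income tax: 72,735 Ft − 12,730 Ft = 60,005 Ft.

60,005 Ft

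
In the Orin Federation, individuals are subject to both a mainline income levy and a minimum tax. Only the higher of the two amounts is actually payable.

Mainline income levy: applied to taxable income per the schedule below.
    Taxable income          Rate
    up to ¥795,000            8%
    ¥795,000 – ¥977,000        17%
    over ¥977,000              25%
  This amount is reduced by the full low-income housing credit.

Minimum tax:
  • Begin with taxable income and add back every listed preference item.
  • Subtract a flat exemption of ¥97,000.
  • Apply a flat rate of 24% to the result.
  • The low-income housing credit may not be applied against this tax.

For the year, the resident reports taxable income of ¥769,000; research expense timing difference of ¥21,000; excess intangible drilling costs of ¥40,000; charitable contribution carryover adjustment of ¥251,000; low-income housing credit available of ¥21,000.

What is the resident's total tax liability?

Minimum tax:
  Adjusted income: ¥769,000 + ¥21,000 + ¥40,000 + ¥251,000 = ¥1,081,000
  Less exemption ¥97,000 → base ¥984,000
  ¥984,000 × 24% = ¥236,160

Mainline income levy:
  ¥769,000 × 8% = ¥61,520
  Less low-income housing credit ¥21,000 → ¥40,520

¥236,160 > ¥40,520, so the minimum tax is the binding amount.

¥236,160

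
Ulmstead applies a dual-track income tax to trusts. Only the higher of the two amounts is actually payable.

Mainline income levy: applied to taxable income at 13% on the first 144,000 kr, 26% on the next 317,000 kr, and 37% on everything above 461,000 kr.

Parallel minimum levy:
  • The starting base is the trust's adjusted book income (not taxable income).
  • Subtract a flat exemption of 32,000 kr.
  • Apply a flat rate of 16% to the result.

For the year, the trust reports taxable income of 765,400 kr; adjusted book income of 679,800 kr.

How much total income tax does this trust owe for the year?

Parallel minimum levy:
  Base (adjusted book income): 679,800 kr
  Less exemption 32,000 kr → base 647,800 kr
  647,800 kr × 16% = 103,648 kr

Mainline income levy:
  144,000 kr × 13% = 18,720 kr
  317,000 kr × 26% = 82,420 kr
  304,400 kr × 37% = 112,628 kr
  → 213,768 kr

213,768 kr > 103,648 kr, so the mainline income levy governs.

213,768 kr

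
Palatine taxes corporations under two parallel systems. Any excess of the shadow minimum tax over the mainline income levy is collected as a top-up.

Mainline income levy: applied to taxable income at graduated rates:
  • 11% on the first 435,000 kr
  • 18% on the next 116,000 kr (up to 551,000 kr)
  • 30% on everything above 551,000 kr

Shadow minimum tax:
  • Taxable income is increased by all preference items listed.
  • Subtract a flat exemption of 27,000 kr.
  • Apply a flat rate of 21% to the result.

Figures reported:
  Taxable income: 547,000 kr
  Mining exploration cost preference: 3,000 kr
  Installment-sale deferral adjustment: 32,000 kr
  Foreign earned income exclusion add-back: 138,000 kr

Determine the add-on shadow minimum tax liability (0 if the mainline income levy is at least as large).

77,520 kr

Mainline income levy:
  435,000 kr × 11% = 47,850 kr
  112,000 kr × 18% = 20,160 kr
  → 68,010 kr

Shadow minimum tax:
  Adjusted income: 547,000 kr + 3,000 kr + 32,000 kr + 138,000 kr = 720,000 kr
  Less exemption 27,000 kr → base 693,000 kr
  693,000 kr × 21% = 145,530 kr

Excess of shadow minimum tax over mainline income levy: 145,530 kr − 68,010 kr = 77,520 kr.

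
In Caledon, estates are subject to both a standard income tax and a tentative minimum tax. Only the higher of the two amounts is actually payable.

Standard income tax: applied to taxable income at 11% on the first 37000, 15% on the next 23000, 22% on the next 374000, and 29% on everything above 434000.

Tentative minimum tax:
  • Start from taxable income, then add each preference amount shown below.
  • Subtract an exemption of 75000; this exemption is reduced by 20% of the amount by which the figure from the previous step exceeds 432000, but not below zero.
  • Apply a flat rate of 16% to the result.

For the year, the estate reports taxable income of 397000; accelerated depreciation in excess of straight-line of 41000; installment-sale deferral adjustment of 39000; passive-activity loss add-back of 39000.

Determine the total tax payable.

Standard income tax:
  37000 × 11% = 4070
  23000 × 15% = 3450
  337000 × 22% = 74140
  → 81660

Tentative minimum tax:
  Adjusted income: 397000 + 41000 + 39000 + 39000 = 516000
  Exemption: 75000 − 20% × (516000 − 432000) = 75000 − 16800 = 58200
  Base: 516000 − 58200 = 457800
  457800 × 16% = 73248

81660 > 73248, so the standard income tax governs.

81660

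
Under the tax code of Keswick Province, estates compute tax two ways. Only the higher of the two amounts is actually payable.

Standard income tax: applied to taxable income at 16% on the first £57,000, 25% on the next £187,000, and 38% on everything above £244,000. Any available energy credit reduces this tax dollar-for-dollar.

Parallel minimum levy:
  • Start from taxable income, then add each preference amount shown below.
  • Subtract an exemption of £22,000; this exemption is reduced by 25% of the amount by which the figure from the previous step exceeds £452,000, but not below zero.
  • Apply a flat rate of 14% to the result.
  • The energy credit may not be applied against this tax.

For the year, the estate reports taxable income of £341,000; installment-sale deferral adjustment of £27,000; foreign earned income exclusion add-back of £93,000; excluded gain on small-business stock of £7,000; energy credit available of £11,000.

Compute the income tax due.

£81,730

Parallel minimum levy:
  Adjusted income: £341,000 + £27,000 + £93,000 + £7,000 = £468,000
  Exemption: £22,000 − 25% × (£468,000 − £452,000) = £22,000 − £4,000 = £18,000
  Base: £468,000 − £18,000 = £450,000
  £450,000 × 14% = £63,000

Standard income tax:
  £57,000 × 16% = £9,120
  £187,000 × 25% = £46,750
  £97,000 × 38% = £36,860
  → £92,730
  Less energy credit £11,000 → £81,730

£81,730 > £63,000, so the standard income tax governs.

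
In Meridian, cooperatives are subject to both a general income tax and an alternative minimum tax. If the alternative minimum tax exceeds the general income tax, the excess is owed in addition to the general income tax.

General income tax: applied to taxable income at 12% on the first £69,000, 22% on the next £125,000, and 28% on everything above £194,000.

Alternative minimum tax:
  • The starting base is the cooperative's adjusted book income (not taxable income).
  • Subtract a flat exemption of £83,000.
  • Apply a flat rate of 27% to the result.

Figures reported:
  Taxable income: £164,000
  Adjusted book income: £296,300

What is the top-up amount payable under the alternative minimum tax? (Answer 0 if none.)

General income tax:
  £69,000 × 12% = £8,280
  £95,000 × 22% = £20,900
  → £29,180

Alternative minimum tax:
  Base (adjusted book income): £296,300
  Less exemption £83,000 → base £213,300
  £213,300 × 27% = £57,591

Excess of alternative minimum tax over general income tax: £57,591 − £29,180 = £28,411.

£28,411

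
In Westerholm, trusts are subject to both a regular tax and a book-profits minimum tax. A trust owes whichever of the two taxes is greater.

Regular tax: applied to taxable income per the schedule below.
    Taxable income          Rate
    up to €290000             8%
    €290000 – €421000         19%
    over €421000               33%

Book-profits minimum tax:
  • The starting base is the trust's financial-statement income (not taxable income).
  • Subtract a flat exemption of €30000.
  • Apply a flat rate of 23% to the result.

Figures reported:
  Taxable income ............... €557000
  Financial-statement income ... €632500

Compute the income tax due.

€138575

Book-profits minimum tax:
  Base (financial-statement income): €632500
  Less exemption €30000 → base €602500
  €602500 × 23% = €138575

Regular tax:
  €290000 × 8% = €23200
  €131000 × 19% = €24890
  €136000 × 33% = €44880
  → €92970

€138575 > €92970, so the book-profits minimum tax is the binding amount.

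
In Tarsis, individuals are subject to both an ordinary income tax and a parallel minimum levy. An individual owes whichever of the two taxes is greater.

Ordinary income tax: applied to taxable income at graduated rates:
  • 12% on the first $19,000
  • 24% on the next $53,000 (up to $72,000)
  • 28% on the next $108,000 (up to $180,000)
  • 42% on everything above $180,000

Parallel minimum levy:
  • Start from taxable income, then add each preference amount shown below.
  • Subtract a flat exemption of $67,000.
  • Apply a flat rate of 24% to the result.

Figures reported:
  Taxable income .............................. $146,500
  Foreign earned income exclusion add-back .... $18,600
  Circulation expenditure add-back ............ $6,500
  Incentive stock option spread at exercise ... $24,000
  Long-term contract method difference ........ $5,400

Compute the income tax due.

Parallel minimum levy:
  Adjusted income: $146,500 + $18,600 + $6,500 + $24,000 + $5,400 = $201,000
  Less exemption $67,000 → base $134,000
  $134,000 × 24% = $32,160

Ordinary income tax:
  $19,000 × 12% = $2,280
  $53,000 × 24% = $12,720
  $74,500 × 28% = $20,860
  → $35,860

$35,860 > $32,160, so the ordinary income tax governs.

$35,860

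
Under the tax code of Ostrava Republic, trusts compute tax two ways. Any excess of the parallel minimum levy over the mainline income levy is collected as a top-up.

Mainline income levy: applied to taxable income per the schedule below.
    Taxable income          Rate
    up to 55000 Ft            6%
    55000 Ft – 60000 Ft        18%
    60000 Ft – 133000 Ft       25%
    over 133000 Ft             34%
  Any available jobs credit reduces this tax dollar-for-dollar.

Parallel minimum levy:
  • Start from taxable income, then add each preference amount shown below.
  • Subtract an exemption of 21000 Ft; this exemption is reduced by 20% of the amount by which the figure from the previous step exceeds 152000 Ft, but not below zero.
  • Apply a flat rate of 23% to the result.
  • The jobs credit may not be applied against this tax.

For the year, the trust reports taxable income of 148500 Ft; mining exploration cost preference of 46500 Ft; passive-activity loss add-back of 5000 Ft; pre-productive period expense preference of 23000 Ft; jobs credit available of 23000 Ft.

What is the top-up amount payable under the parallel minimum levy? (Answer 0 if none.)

45006 Ft

Mainline income levy:
  55000 Ft × 6% = 3300 Ft
  5000 Ft × 18% = 900 Ft
  73000 Ft × 25% = 18250 Ft
  15500 Ft × 34% = 5270 Ft
  → 27720 Ft
  Less jobs credit 23000 Ft → 4720 Ft

Parallel minimum levy:
  Adjusted income: 148500 Ft + 46500 Ft + 5000 Ft + 23000 Ft = 223000 Ft
  Exemption: 21000 Ft − 20% × (223000 Ft − 152000 Ft) = 21000 Ft − 14200 Ft = 6800 Ft
  Base: 223000 Ft − 6800 Ft = 216200 Ft
  216200 Ft × 23% = 49726 Ft

Excess of parallel minimum levy over mainline income levy: 49726 Ft − 4720 Ft = 45006 Ft.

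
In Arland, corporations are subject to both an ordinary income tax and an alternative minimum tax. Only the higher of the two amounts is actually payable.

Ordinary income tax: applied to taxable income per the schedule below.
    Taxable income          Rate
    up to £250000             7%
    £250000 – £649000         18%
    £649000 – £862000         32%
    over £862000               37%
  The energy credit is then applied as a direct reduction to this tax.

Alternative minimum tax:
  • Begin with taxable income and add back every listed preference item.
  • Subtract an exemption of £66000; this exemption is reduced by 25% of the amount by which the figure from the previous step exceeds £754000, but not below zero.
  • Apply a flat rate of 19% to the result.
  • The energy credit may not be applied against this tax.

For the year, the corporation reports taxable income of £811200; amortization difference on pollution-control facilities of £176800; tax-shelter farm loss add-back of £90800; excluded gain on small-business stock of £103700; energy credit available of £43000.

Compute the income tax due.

£224675

Alternative minimum tax:
  Adjusted income: £811200 + £176800 + £90800 + £103700 = £1182500
  Exemption: 25% × (£1182500 − £754000) = £107125 ≥ £66000, so the exemption is fully phased out
  Base: £1182500 − £0 = £1182500
  £1182500 × 19% = £224675

Ordinary income tax:
  £250000 × 7% = £17500
  £399000 × 18% = £71820
  £162200 × 32% = £51904
  → £141224
  Less energy credit £43000 → £98224

£224675 > £98224, so the alternative minimum tax is the binding amount.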